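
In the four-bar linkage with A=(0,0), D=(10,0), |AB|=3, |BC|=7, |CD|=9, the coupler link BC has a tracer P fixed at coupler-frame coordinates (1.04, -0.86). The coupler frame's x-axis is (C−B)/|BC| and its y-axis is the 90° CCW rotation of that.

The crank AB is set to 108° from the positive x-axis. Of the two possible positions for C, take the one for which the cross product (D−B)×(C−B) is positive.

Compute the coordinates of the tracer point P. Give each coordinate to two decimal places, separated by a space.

0.42 2.82

A=(0,0), D=(10.00,0)
B = A + 3.00·(cos108°, sin108°) = (-0.9271, 2.8532)
|BD| = 11.2934
circle(B,7.00) ∩ circle(D,9.00): a=4.2299, h=5.5774
  candidates: C₊=(4.5748,7.1810) cross=62.988; C₋=(1.7566,-3.6120) cross=-62.988
  mode + wants cross > 0 → take C=(4.5748,7.1810) (cross=62.988)
ex = (C−B)/|BC| = (0.7860,0.6183); ey = (-0.6183,0.7860)
P = B + 1.04·ex + -0.86·ey = (0.4221,2.8202)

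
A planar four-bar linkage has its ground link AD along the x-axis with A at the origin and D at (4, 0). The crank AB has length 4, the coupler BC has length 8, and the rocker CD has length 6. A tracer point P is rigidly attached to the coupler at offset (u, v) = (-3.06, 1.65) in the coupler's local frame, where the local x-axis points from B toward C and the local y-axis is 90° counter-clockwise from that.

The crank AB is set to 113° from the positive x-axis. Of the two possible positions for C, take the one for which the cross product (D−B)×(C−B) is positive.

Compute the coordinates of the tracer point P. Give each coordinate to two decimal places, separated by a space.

-4.93 4.56

A=(0,0), D=(4.00,0)
B = A + 4.00·(cos113°, sin113°) = (-1.5629, 3.6820)
|BD| = 6.6711
circle(B,8.00) ∩ circle(D,6.00): a=5.4342, h=5.8711
  candidates: C₊=(6.2090,5.5785) cross=39.167; C₋=(-0.2719,-4.2131) cross=-39.167
  mode + wants cross > 0 → take C=(6.2090,5.5785) (cross=39.167)
ex = (C−B)/|BC| = (0.9715,0.2371); ey = (-0.2371,0.9715)
P = B + -3.06·ex + 1.65·ey = (-4.9269,4.5596)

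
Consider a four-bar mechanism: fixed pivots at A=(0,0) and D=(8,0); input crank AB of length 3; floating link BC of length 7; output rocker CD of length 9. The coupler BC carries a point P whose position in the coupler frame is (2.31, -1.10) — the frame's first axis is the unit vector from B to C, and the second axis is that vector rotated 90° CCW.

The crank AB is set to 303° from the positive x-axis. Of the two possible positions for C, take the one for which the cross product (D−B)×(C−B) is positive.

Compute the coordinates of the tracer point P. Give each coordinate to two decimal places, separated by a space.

A=(0,0), D=(8.00,0)
B = A + 3.00·(cos303°, sin303°) = (1.6339, -2.5160)
|BD| = 6.8452
circle(B,7.00) ∩ circle(D,9.00): a=1.0852, h=6.9154
  candidates: C₊=(0.1014,4.3142) cross=47.337; C₋=(5.1850,-8.5484) cross=-47.337
  mode + wants cross > 0 → take C=(0.1014,4.3142) (cross=47.337)
ex = (C−B)/|BC| = (-0.2189,0.9757); ey = (-0.9757,-0.2189)
P = B + 2.31·ex + -1.10·ey = (2.2015,-0.0212)

2.20 -0.02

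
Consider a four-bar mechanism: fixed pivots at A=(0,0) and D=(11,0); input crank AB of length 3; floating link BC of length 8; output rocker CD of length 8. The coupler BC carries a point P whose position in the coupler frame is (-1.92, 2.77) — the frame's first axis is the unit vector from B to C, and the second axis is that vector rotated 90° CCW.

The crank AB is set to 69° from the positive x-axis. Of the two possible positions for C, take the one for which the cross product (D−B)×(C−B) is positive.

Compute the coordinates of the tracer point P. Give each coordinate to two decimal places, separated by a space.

-2.07 4.02

A=(0,0), D=(11.00,0)
B = A + 3.00·(cos69°, sin69°) = (1.0751, 2.8007)
|BD| = 10.3125
circle(B,8.00) ∩ circle(D,8.00): a=5.1563, h=6.1166
  candidates: C₊=(7.6987,7.2871) cross=63.078; C₋=(4.3764,-4.4864) cross=-63.078
  mode + wants cross > 0 → take C=(7.6987,7.2871) (cross=63.078)
ex = (C−B)/|BC| = (0.8280,0.5608); ey = (-0.5608,0.8280)
P = B + -1.92·ex + 2.77·ey = (-2.0680,4.0175)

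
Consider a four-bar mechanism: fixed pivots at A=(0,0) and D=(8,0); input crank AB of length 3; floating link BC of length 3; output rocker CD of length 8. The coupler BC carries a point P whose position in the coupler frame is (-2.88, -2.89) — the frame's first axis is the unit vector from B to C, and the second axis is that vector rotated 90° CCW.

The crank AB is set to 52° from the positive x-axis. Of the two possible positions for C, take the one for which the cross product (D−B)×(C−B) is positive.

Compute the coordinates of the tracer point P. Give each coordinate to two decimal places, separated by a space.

A=(0,0), D=(8.00,0)
B = A + 3.00·(cos52°, sin52°) = (1.8470, 2.3640)
|BD| = 6.5915
circle(B,3.00) ∩ circle(D,8.00): a=-0.8763, h=2.8692
  candidates: C₊=(2.0580,5.3566) cross=18.912; C₋=(-0.0000,0.0000) cross=-18.912
  mode + wants cross > 0 → take C=(2.0580,5.3566) (cross=18.912)
ex = (C−B)/|BC| = (0.0704,0.9975); ey = (-0.9975,0.0704)
P = B + -2.88·ex + -2.89·ey = (4.5272,-0.7122)

4.53 -0.71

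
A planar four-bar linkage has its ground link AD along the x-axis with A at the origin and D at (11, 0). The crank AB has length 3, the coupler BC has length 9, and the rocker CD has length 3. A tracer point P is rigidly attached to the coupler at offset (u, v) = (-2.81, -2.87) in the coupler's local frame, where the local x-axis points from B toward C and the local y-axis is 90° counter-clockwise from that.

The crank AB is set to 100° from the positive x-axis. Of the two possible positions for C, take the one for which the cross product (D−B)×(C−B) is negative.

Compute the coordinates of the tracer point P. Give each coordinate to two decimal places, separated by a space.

A=(0,0), D=(11.00,0)
B = A + 3.00·(cos100°, sin100°) = (-0.5209, 2.9544)
|BD| = 11.8937
circle(B,9.00) ∩ circle(D,3.00): a=8.9737, h=0.6879
  candidates: C₊=(8.3423,1.3917) cross=8.182; C₋=(8.0006,0.0590) cross=-8.182
  mode - wants cross < 0 → take C=(8.0006,0.0590) (cross=-8.182)
ex = (C−B)/|BC| = (0.9468,-0.3217); ey = (0.3217,0.9468)
P = B + -2.81·ex + -2.87·ey = (-4.1049,1.1410)

-4.10 1.14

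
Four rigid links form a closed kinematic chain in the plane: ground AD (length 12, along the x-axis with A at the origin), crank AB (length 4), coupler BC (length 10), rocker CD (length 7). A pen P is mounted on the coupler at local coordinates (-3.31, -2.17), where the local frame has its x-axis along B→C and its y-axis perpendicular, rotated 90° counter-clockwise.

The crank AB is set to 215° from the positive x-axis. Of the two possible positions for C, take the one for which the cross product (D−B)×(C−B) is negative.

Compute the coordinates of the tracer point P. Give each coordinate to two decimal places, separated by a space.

A=(0,0), D=(12.00,0)
B = A + 4.00·(cos215°, sin215°) = (-3.2766, -2.2943)
|BD| = 15.4479
circle(B,10.00) ∩ circle(D,7.00): a=9.3747, h=3.4807
  candidates: C₊=(5.4771,2.5401) cross=53.770; C₋=(6.5110,-4.3441) cross=-53.770
  mode - wants cross < 0 → take C=(6.5110,-4.3441) (cross=-53.770)
ex = (C−B)/|BC| = (0.9788,-0.2050); ey = (0.2050,0.9788)
P = B + -3.31·ex + -2.17·ey = (-6.9611,-3.7397)

-6.96 -3.74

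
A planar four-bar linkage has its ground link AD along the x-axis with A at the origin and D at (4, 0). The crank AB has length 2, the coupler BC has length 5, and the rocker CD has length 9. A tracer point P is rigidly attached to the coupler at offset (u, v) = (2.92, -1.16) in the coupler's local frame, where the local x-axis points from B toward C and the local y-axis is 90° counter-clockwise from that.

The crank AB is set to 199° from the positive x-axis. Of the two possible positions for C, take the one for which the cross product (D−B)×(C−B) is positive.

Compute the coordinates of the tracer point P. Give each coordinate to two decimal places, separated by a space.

A=(0,0), D=(4.00,0)
B = A + 2.00·(cos199°, sin199°) = (-1.8910, -0.6511)
|BD| = 5.9269
circle(B,5.00) ∩ circle(D,9.00): a=-1.7608, h=4.6797
  candidates: C₊=(-4.1553,3.8068) cross=27.736; C₋=(-3.1270,-5.4960) cross=-27.736
  mode + wants cross > 0 → take C=(-4.1553,3.8068) (cross=27.736)
ex = (C−B)/|BC| = (-0.4528,0.8916); ey = (-0.8916,-0.4528)
P = B + 2.92·ex + -1.16·ey = (-2.1791,2.4776)

-2.18 2.48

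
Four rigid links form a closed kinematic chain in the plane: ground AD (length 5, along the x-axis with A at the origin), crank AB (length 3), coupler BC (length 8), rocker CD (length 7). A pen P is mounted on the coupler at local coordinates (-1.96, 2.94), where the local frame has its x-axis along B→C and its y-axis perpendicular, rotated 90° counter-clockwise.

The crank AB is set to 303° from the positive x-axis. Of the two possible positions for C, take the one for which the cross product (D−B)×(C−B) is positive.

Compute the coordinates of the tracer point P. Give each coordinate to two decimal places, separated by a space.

A=(0,0), D=(5.00,0)
B = A + 3.00·(cos303°, sin303°) = (1.6339, -2.5160)
|BD| = 4.2025
circle(B,8.00) ∩ circle(D,7.00): a=3.8859, h=6.9928
  candidates: C₊=(0.5598,5.4116) cross=29.387; C₋=(8.9330,-5.7906) cross=-29.387
  mode + wants cross > 0 → take C=(0.5598,5.4116) (cross=29.387)
ex = (C−B)/|BC| = (-0.1343,0.9909); ey = (-0.9909,-0.1343)
P = B + -1.96·ex + 2.94·ey = (-1.0163,-4.8530)

-1.02 -4.85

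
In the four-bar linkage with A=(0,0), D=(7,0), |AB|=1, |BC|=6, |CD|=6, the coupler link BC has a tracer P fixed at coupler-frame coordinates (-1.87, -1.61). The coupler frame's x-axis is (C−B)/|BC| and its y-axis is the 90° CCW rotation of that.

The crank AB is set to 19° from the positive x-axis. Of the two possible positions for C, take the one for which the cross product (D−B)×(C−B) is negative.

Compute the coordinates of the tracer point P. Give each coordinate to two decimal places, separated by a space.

A=(0,0), D=(7.00,0)
B = A + 1.00·(cos19°, sin19°) = (0.9455, 0.3256)
|BD| = 6.0632
circle(B,6.00) ∩ circle(D,6.00): a=3.0316, h=5.1778
  candidates: C₊=(4.2508,5.3331) cross=31.394; C₋=(3.6947,-5.0075) cross=-31.394
  mode - wants cross < 0 → take C=(3.6947,-5.0075) (cross=-31.394)
ex = (C−B)/|BC| = (0.4582,-0.8888); ey = (0.8888,0.4582)
P = B + -1.87·ex + -1.61·ey = (-1.3424,1.2500)

-1.34 1.25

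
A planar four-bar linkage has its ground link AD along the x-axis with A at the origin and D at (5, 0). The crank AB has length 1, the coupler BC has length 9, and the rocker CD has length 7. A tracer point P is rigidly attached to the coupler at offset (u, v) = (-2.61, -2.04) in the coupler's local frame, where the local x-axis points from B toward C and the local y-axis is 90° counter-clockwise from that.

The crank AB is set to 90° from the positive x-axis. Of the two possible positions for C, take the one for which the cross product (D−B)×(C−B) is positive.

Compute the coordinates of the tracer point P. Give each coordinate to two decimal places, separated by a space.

-0.72 -2.23

A=(0,0), D=(5.00,0)
B = A + 1.00·(cos90°, sin90°) = (0.0000, 1.0000)
|BD| = 5.0990
circle(B,9.00) ∩ circle(D,7.00): a=5.6874, h=6.9752
  candidates: C₊=(6.9449,6.7244) cross=35.567; C₋=(4.2090,-6.9552) cross=-35.567
  mode + wants cross > 0 → take C=(6.9449,6.7244) (cross=35.567)
ex = (C−B)/|BC| = (0.7717,0.6360); ey = (-0.6360,0.7717)
P = B + -2.61·ex + -2.04·ey = (-0.7165,-2.2342)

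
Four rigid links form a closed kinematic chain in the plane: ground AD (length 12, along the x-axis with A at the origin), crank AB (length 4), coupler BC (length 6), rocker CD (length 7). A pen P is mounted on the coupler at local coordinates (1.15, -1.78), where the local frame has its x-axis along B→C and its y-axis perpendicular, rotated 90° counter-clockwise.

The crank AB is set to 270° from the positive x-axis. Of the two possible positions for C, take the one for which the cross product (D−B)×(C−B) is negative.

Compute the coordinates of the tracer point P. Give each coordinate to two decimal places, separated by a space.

1.27 -5.70

A=(0,0), D=(12.00,0)
B = A + 4.00·(cos270°, sin270°) = (-0.0000, -4.0000)
|BD| = 12.6491
circle(B,6.00) ∩ circle(D,7.00): a=5.8107, h=1.4953
  candidates: C₊=(5.0396,-0.7439) cross=18.914; C₋=(5.9854,-3.5811) cross=-18.914
  mode - wants cross < 0 → take C=(5.9854,-3.5811) (cross=-18.914)
ex = (C−B)/|BC| = (0.9976,0.0698); ey = (-0.0698,0.9976)
P = B + 1.15·ex + -1.78·ey = (1.2715,-5.6954)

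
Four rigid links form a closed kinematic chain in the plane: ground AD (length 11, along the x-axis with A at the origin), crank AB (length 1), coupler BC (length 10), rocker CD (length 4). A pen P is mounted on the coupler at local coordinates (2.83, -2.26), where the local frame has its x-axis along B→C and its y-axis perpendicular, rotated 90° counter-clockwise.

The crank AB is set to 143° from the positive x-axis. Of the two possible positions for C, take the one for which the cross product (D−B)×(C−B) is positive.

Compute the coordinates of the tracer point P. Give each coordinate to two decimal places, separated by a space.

A=(0,0), D=(11.00,0)
B = A + 1.00·(cos143°, sin143°) = (-0.7986, 0.6018)
|BD| = 11.8140
circle(B,10.00) ∩ circle(D,4.00): a=9.4621, h=3.2355
  candidates: C₊=(8.8160,3.3511) cross=38.225; C₋=(8.4864,-3.1115) cross=-38.225
  mode + wants cross > 0 → take C=(8.8160,3.3511) (cross=38.225)
ex = (C−B)/|BC| = (0.9615,0.2749); ey = (-0.2749,0.9615)
P = B + 2.83·ex + -2.26·ey = (2.5437,-0.7930)

2.54 -0.79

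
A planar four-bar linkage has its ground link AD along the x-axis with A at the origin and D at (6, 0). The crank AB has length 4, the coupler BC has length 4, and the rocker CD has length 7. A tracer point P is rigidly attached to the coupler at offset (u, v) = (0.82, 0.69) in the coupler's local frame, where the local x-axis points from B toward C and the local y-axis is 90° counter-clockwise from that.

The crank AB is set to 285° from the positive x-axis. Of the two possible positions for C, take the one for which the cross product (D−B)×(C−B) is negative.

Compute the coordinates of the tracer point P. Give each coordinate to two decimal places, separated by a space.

2.10 -3.95

A=(0,0), D=(6.00,0)
B = A + 4.00·(cos285°, sin285°) = (1.0353, -3.8637)
|BD| = 6.2910
circle(B,4.00) ∩ circle(D,7.00): a=0.5227, h=3.9657
  candidates: C₊=(-0.9878,-0.4130) cross=24.948; C₋=(3.8834,-6.6723) cross=-24.948
  mode - wants cross < 0 → take C=(3.8834,-6.6723) (cross=-24.948)
ex = (C−B)/|BC| = (0.7120,-0.7022); ey = (0.7022,0.7120)
P = B + 0.82·ex + 0.69·ey = (2.1036,-3.9482)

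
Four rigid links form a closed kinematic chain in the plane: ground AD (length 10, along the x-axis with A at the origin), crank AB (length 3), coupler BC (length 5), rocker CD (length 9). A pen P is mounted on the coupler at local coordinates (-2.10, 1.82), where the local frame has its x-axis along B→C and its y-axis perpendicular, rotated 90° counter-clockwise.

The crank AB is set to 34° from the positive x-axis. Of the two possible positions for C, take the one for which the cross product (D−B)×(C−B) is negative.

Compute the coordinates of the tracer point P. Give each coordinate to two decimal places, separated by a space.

4.65 3.42

A=(0,0), D=(10.00,0)
B = A + 3.00·(cos34°, sin34°) = (2.4871, 1.6776)
|BD| = 7.6979
circle(B,5.00) ∩ circle(D,9.00): a=0.2116, h=4.9955
  candidates: C₊=(3.7823,6.5069) cross=38.455; C₋=(1.6050,-3.2440) cross=-38.455
  mode - wants cross < 0 → take C=(1.6050,-3.2440) (cross=-38.455)
ex = (C−B)/|BC| = (-0.1764,-0.9843); ey = (0.9843,-0.1764)
P = B + -2.10·ex + 1.82·ey = (4.6491,3.4235)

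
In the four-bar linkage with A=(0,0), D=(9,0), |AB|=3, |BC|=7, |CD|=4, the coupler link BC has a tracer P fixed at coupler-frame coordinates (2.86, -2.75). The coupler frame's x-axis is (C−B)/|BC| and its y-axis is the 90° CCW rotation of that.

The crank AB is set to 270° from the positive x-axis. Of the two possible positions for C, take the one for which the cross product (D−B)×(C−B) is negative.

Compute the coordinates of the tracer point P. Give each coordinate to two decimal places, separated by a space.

2.67 -5.93

A=(0,0), D=(9.00,0)
B = A + 3.00·(cos270°, sin270°) = (-0.0000, -3.0000)
|BD| = 9.4868
circle(B,7.00) ∩ circle(D,4.00): a=6.4827, h=2.6410
  candidates: C₊=(5.3148,1.5555) cross=25.055; C₋=(6.9852,-3.4555) cross=-25.055
  mode - wants cross < 0 → take C=(6.9852,-3.4555) (cross=-25.055)
ex = (C−B)/|BC| = (0.9979,-0.0651); ey = (0.0651,0.9979)
P = B + 2.86·ex + -2.75·ey = (2.6750,-5.9303)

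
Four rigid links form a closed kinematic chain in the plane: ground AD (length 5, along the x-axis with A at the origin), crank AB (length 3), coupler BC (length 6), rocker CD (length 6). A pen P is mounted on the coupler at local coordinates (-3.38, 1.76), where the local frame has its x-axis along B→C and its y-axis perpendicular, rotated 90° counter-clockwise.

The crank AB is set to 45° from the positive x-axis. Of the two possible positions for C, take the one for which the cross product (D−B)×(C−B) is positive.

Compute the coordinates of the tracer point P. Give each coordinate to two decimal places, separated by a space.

-1.64 1.54

A=(0,0), D=(5.00,0)
B = A + 3.00·(cos45°, sin45°) = (2.1213, 2.1213)
|BD| = 3.5759
circle(B,6.00) ∩ circle(D,6.00): a=1.7879, h=5.7274
  candidates: C₊=(6.9584,5.6714) cross=20.480; C₋=(0.1630,-3.5501) cross=-20.480
  mode + wants cross > 0 → take C=(6.9584,5.6714) (cross=20.480)
ex = (C−B)/|BC| = (0.8062,0.5917); ey = (-0.5917,0.8062)
P = B + -3.38·ex + 1.76·ey = (-1.6449,1.5403)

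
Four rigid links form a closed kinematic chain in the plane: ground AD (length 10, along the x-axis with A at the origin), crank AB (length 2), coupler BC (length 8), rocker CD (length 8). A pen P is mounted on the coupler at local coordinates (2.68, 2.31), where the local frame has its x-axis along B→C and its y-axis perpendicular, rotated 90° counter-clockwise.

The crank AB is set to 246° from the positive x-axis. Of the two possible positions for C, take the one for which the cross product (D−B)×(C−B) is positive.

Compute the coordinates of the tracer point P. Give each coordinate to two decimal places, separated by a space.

A=(0,0), D=(10.00,0)
B = A + 2.00·(cos246°, sin246°) = (-0.8135, -1.8271)
|BD| = 10.9667
circle(B,8.00) ∩ circle(D,8.00): a=5.4834, h=5.8252
  candidates: C₊=(3.6228,4.8302) cross=63.883; C₋=(5.5638,-6.6573) cross=-63.883
  mode + wants cross > 0 → take C=(3.6228,4.8302) (cross=63.883)
ex = (C−B)/|BC| = (0.5545,0.8322); ey = (-0.8322,0.5545)
P = B + 2.68·ex + 2.31·ey = (-1.2496,1.6841)

-1.25 1.68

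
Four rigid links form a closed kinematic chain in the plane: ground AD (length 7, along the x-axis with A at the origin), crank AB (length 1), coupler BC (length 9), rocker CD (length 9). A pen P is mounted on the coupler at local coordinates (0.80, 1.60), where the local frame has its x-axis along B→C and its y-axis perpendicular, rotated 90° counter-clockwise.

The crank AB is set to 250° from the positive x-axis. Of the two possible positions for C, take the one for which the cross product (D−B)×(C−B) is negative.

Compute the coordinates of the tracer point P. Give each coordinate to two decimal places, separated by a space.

A=(0,0), D=(7.00,0)
B = A + 1.00·(cos250°, sin250°) = (-0.3420, -0.9397)
|BD| = 7.4019
circle(B,9.00) ∩ circle(D,9.00): a=3.7010, h=8.2038
  candidates: C₊=(2.2875,7.6676) cross=60.724; C₋=(4.3705,-8.6073) cross=-60.724
  mode - wants cross < 0 → take C=(4.3705,-8.6073) (cross=-60.724)
ex = (C−B)/|BC| = (0.5236,-0.8520); ey = (0.8520,0.5236)
P = B + 0.80·ex + 1.60·ey = (1.4400,-0.7835)

1.44 -0.78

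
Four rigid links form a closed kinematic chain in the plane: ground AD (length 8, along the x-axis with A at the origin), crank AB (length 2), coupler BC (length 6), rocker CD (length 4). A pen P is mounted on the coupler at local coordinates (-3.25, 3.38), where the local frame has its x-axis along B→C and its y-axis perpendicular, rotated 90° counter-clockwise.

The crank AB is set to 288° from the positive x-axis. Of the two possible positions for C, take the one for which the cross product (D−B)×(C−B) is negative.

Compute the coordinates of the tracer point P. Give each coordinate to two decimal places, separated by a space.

-1.51 2.28

A=(0,0), D=(8.00,0)
B = A + 2.00·(cos288°, sin288°) = (0.6180, -1.9021)
|BD| = 7.6231
circle(B,6.00) ∩ circle(D,4.00): a=5.1233, h=3.1227
  candidates: C₊=(4.8002,2.4002) cross=23.805; C₋=(6.3585,-3.6477) cross=-23.805
  mode - wants cross < 0 → take C=(6.3585,-3.6477) (cross=-23.805)
ex = (C−B)/|BC| = (0.9567,-0.2909); ey = (0.2909,0.9567)
P = B + -3.25·ex + 3.38·ey = (-1.5081,2.2772)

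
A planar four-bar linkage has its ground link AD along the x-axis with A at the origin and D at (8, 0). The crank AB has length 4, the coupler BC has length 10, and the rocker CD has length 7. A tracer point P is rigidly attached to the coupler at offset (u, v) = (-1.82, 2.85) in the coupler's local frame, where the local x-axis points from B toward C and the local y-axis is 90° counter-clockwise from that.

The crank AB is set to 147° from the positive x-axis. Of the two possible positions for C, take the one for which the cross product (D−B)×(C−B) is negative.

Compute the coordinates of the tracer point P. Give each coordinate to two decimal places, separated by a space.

A=(0,0), D=(8.00,0)
B = A + 4.00·(cos147°, sin147°) = (-3.3547, 2.1786)
|BD| = 11.5618
circle(B,10.00) ∩ circle(D,7.00): a=7.9864, h=6.0180
  candidates: C₊=(5.6227,6.5839) cross=69.579; C₋=(3.3547,-5.2366) cross=-69.579
  mode - wants cross < 0 → take C=(3.3547,-5.2366) (cross=-69.579)
ex = (C−B)/|BC| = (0.6709,-0.7415); ey = (0.7415,0.6709)
P = B + -1.82·ex + 2.85·ey = (-2.4625,5.4403)

-2.46 5.44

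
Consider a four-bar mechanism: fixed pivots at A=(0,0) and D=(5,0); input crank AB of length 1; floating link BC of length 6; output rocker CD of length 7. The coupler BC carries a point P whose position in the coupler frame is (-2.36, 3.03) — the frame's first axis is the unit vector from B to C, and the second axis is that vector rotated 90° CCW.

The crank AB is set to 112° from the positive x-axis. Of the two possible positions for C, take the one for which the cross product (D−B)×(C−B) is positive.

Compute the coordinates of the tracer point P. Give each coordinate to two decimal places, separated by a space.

-4.11 0.04

A=(0,0), D=(5.00,0)
B = A + 1.00·(cos112°, sin112°) = (-0.3746, 0.9272)
|BD| = 5.4540
circle(B,6.00) ∩ circle(D,7.00): a=1.5352, h=5.8003
  candidates: C₊=(2.1243,6.3820) cross=31.635; C₋=(0.1522,-5.0496) cross=-31.635
  mode + wants cross > 0 → take C=(2.1243,6.3820) (cross=31.635)
ex = (C−B)/|BC| = (0.4165,0.9091); ey = (-0.9091,0.4165)
P = B + -2.36·ex + 3.03·ey = (-4.1122,0.0436)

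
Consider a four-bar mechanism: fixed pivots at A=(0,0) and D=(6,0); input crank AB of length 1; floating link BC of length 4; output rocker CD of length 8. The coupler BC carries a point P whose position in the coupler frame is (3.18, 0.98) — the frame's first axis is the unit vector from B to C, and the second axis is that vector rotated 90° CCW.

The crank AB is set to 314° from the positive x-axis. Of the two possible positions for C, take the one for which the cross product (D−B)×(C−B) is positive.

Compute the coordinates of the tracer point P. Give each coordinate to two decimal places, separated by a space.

-1.92 1.34

A=(0,0), D=(6.00,0)
B = A + 1.00·(cos314°, sin314°) = (0.6947, -0.7193)
|BD| = 5.3539
circle(B,4.00) ∩ circle(D,8.00): a=-1.8058, h=3.5692
  candidates: C₊=(-1.5743,2.5749) cross=19.109; C₋=(-0.6152,-4.4988) cross=-19.109
  mode + wants cross > 0 → take C=(-1.5743,2.5749) (cross=19.109)
ex = (C−B)/|BC| = (-0.5672,0.8236); ey = (-0.8236,-0.5672)
P = B + 3.18·ex + 0.98·ey = (-1.9162,1.3437)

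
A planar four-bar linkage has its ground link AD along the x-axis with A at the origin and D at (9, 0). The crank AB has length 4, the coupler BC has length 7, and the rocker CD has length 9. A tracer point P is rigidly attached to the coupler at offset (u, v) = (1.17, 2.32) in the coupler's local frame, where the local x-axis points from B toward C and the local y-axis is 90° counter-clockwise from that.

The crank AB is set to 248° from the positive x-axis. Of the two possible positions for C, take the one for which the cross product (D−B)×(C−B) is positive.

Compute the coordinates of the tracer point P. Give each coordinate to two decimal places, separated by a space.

-3.38 -1.92

A=(0,0), D=(9.00,0)
B = A + 4.00·(cos248°, sin248°) = (-1.4984, -3.7087)
|BD| = 11.1343
circle(B,7.00) ∩ circle(D,9.00): a=4.1301, h=5.6517
  candidates: C₊=(0.5133,2.9960) cross=62.928; C₋=(4.2784,-7.6620) cross=-62.928
  mode + wants cross > 0 → take C=(0.5133,2.9960) (cross=62.928)
ex = (C−B)/|BC| = (0.2874,0.9578); ey = (-0.9578,0.2874)
P = B + 1.17·ex + 2.32·ey = (-3.3843,-1.9214)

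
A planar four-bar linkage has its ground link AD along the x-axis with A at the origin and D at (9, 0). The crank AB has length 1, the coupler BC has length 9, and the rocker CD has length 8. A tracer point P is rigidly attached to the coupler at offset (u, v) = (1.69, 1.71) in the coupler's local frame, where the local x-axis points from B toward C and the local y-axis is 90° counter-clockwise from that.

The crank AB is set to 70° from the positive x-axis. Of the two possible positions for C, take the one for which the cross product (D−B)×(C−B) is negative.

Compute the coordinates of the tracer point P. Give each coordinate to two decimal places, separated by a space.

A=(0,0), D=(9.00,0)
B = A + 1.00·(cos70°, sin70°) = (0.3420, 0.9397)
|BD| = 8.7088
circle(B,9.00) ∩ circle(D,8.00): a=5.3304, h=7.2517
  candidates: C₊=(6.4238,7.5738) cross=63.153; C₋=(4.8589,-6.8448) cross=-63.153
  mode - wants cross < 0 → take C=(4.8589,-6.8448) (cross=-63.153)
ex = (C−B)/|BC| = (0.5019,-0.8649); ey = (0.8649,0.5019)
P = B + 1.69·ex + 1.71·ey = (2.6692,0.3361)

2.67 0.34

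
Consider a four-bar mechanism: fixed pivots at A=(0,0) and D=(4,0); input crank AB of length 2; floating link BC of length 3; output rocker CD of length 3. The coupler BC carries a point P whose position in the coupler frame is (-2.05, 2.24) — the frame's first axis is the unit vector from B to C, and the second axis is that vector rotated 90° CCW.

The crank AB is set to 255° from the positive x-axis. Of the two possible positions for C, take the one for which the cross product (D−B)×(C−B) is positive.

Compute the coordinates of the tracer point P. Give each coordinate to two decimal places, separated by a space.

A=(0,0), D=(4.00,0)
B = A + 2.00·(cos255°, sin255°) = (-0.5176, -1.9319)
|BD| = 4.9134
circle(B,3.00) ∩ circle(D,3.00): a=2.4567, h=1.7218
  candidates: C₊=(1.0642,0.6172) cross=8.460; C₋=(2.4182,-2.5491) cross=-8.460
  mode + wants cross > 0 → take C=(1.0642,0.6172) (cross=8.460)
ex = (C−B)/|BC| = (0.5273,0.8497); ey = (-0.8497,0.5273)
P = B + -2.05·ex + 2.24·ey = (-3.5019,-2.4926)

-3.50 -2.49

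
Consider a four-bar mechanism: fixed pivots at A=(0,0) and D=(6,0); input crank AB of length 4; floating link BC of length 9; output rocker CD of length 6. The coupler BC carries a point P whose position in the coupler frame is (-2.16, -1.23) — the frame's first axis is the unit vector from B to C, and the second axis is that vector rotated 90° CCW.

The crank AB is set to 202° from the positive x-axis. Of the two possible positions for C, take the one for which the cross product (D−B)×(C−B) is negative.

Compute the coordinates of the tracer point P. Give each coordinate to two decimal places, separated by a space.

A=(0,0), D=(6.00,0)
B = A + 4.00·(cos202°, sin202°) = (-3.7087, -1.4984)
|BD| = 9.8237
circle(B,9.00) ∩ circle(D,6.00): a=7.2022, h=5.3970
  candidates: C₊=(2.5860,4.9340) cross=53.019; C₋=(4.2324,-5.7337) cross=-53.019
  mode - wants cross < 0 → take C=(4.2324,-5.7337) (cross=-53.019)
ex = (C−B)/|BC| = (0.8824,-0.4706); ey = (0.4706,0.8824)
P = B + -2.16·ex + -1.23·ey = (-6.1934,-1.5672)

-6.19 -1.57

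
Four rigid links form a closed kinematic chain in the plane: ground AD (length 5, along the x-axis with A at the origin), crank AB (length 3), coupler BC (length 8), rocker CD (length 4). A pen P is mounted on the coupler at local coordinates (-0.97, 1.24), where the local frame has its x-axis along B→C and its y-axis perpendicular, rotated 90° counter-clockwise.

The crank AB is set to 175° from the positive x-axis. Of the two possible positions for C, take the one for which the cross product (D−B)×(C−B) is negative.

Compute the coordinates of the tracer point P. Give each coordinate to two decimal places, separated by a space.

-3.19 1.82

A=(0,0), D=(5.00,0)
B = A + 3.00·(cos175°, sin175°) = (-2.9886, 0.2615)
|BD| = 7.9929
circle(B,8.00) ∩ circle(D,4.00): a=6.9991, h=3.8746
  candidates: C₊=(4.1335,3.9050) cross=30.969; C₋=(3.8800,-3.8400) cross=-30.969
  mode - wants cross < 0 → take C=(3.8800,-3.8400) (cross=-30.969)
ex = (C−B)/|BC| = (0.8586,-0.5127); ey = (0.5127,0.8586)
P = B + -0.97·ex + 1.24·ey = (-3.1857,1.8234)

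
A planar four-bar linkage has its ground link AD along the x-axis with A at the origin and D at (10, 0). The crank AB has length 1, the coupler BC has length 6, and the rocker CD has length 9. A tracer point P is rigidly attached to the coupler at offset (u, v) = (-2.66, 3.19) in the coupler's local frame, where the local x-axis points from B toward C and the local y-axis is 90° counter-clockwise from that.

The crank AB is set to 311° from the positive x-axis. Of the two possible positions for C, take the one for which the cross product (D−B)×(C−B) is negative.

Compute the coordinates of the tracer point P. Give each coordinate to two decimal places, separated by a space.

A=(0,0), D=(10.00,0)
B = A + 1.00·(cos311°, sin311°) = (0.6561, -0.7547)
|BD| = 9.3744
circle(B,6.00) ∩ circle(D,9.00): a=2.2870, h=5.5470
  candidates: C₊=(2.4891,4.9584) cross=52.000; C₋=(3.3822,-6.0996) cross=-52.000
  mode - wants cross < 0 → take C=(3.3822,-6.0996) (cross=-52.000)
ex = (C−B)/|BC| = (0.4544,-0.8908); ey = (0.8908,0.4544)
P = B + -2.66·ex + 3.19·ey = (2.2892,3.0643)

2.29 3.06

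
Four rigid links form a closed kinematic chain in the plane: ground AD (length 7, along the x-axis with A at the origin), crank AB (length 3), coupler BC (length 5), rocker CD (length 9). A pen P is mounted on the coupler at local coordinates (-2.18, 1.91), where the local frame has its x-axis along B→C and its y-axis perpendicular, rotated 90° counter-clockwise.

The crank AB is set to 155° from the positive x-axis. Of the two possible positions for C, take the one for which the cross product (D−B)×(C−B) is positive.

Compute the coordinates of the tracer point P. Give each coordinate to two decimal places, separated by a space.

A=(0,0), D=(7.00,0)
B = A + 3.00·(cos155°, sin155°) = (-2.7189, 1.2679)
|BD| = 9.8013
circle(B,5.00) ∩ circle(D,9.00): a=2.0439, h=4.5632
  candidates: C₊=(-0.1020,5.5283) cross=44.725; C₋=(-1.2825,-3.5214) cross=-44.725
  mode + wants cross > 0 → take C=(-0.1020,5.5283) (cross=44.725)
ex = (C−B)/|BC| = (0.5234,0.8521); ey = (-0.8521,0.5234)
P = B + -2.18·ex + 1.91·ey = (-5.4874,0.4100)

-5.49 0.41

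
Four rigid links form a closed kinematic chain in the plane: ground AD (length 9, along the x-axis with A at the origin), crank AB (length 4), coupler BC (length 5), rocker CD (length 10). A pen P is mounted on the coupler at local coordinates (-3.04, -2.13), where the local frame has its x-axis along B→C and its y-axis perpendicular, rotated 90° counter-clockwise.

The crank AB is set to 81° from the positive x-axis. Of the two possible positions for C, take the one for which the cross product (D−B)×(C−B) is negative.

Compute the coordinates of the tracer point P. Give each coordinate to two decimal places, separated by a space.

A=(0,0), D=(9.00,0)
B = A + 4.00·(cos81°, sin81°) = (0.6257, 3.9508)
|BD| = 9.2594
circle(B,5.00) ∩ circle(D,10.00): a=0.5798, h=4.9663
  candidates: C₊=(3.2691,8.1949) cross=45.985; C₋=(-0.9689,-0.7881) cross=-45.985
  mode - wants cross < 0 → take C=(-0.9689,-0.7881) (cross=-45.985)
ex = (C−B)/|BC| = (-0.3189,-0.9478); ey = (0.9478,-0.3189)
P = B + -3.04·ex + -2.13·ey = (-0.4235,7.5113)

-0.42 7.51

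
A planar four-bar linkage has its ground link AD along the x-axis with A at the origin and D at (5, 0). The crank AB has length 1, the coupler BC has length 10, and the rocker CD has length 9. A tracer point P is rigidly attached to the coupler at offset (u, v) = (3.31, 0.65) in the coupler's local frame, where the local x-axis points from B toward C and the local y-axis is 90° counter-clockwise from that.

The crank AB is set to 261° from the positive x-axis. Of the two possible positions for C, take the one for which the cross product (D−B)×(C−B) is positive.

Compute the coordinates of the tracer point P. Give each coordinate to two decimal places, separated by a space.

0.10 2.38

A=(0,0), D=(5.00,0)
B = A + 1.00·(cos261°, sin261°) = (-0.1564, -0.9877)
|BD| = 5.2502
circle(B,10.00) ∩ circle(D,9.00): a=4.4346, h=8.9630
  candidates: C₊=(2.5128,8.6495) cross=47.057; C₋=(5.8851,-8.9564) cross=-47.057
  mode + wants cross > 0 → take C=(2.5128,8.6495) (cross=47.057)
ex = (C−B)/|BC| = (0.2669,0.9637); ey = (-0.9637,0.2669)
P = B + 3.31·ex + 0.65·ey = (0.1007,2.3757)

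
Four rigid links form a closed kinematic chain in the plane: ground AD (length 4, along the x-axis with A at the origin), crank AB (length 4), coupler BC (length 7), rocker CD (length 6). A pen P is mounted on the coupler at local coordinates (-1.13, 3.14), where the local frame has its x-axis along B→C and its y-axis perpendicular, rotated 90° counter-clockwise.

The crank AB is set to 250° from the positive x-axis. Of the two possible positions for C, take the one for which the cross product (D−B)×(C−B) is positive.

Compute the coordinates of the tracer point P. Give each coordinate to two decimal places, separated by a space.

A=(0,0), D=(4.00,0)
B = A + 4.00·(cos250°, sin250°) = (-1.3681, -3.7588)
|BD| = 6.5532
circle(B,7.00) ∩ circle(D,6.00): a=4.2685, h=5.5480
  candidates: C₊=(-1.0537,3.2342) cross=36.357; C₋=(5.3106,-5.8551) cross=-36.357
  mode + wants cross > 0 → take C=(-1.0537,3.2342) (cross=36.357)
ex = (C−B)/|BC| = (0.0449,0.9990); ey = (-0.9990,0.0449)
P = B + -1.13·ex + 3.14·ey = (-4.5557,-4.7466)

-4.56 -4.75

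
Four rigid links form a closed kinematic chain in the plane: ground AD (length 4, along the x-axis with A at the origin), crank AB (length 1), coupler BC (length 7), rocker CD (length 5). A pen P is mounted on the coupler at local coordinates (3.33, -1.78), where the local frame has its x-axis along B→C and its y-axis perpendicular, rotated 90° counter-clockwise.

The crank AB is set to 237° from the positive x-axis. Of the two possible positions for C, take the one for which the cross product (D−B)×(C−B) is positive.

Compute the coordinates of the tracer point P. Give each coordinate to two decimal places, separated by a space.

2.79 0.92

A=(0,0), D=(4.00,0)
B = A + 1.00·(cos237°, sin237°) = (-0.5446, -0.8387)
|BD| = 4.6214
circle(B,7.00) ∩ circle(D,5.00): a=4.9073, h=4.9918
  candidates: C₊=(3.3753,4.9608) cross=23.069; C₋=(5.1871,-4.8570) cross=-23.069
  mode + wants cross > 0 → take C=(3.3753,4.9608) (cross=23.069)
ex = (C−B)/|BC| = (0.5600,0.8285); ey = (-0.8285,0.5600)
P = B + 3.33·ex + -1.78·ey = (2.7949,0.9234)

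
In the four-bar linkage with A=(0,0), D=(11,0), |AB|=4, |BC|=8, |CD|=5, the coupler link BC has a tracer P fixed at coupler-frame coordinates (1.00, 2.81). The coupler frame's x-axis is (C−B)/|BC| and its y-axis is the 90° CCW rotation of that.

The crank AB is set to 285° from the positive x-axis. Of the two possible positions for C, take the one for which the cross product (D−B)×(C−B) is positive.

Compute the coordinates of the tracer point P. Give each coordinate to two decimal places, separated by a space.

A=(0,0), D=(11.00,0)
B = A + 4.00·(cos285°, sin285°) = (1.0353, -3.8637)
|BD| = 10.6876
circle(B,8.00) ∩ circle(D,5.00): a=7.1683, h=3.5518
  candidates: C₊=(6.4348,2.0393) cross=37.960; C₋=(9.0028,-4.5838) cross=-37.960
  mode + wants cross > 0 → take C=(6.4348,2.0393) (cross=37.960)
ex = (C−B)/|BC| = (0.6749,0.7379); ey = (-0.7379,0.6749)
P = B + 1.00·ex + 2.81·ey = (-0.3632,-1.2293)

-0.36 -1.23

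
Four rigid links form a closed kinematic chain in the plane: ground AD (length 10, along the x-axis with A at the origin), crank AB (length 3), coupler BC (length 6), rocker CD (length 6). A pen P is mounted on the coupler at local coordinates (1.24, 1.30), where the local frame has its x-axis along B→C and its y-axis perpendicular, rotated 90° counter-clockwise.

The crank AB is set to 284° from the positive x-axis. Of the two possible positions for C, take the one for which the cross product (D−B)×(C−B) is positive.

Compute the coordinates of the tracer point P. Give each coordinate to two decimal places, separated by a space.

A=(0,0), D=(10.00,0)
B = A + 3.00·(cos284°, sin284°) = (0.7258, -2.9109)
|BD| = 9.7203
circle(B,6.00) ∩ circle(D,6.00): a=4.8602, h=3.5184
  candidates: C₊=(4.3093,1.9014) cross=34.200; C₋=(6.4165,-4.8123) cross=-34.200
  mode + wants cross > 0 → take C=(4.3093,1.9014) (cross=34.200)
ex = (C−B)/|BC| = (0.5972,0.8021); ey = (-0.8021,0.5972)
P = B + 1.24·ex + 1.30·ey = (0.4237,-1.1399)

0.42 -1.14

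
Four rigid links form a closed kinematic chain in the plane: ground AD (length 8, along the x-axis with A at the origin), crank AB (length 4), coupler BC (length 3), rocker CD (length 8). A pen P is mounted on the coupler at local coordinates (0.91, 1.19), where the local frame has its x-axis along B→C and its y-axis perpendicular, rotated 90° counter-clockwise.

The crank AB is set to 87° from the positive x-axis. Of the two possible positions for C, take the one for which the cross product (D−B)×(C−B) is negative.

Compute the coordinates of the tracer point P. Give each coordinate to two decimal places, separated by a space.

1.35 3.03

A=(0,0), D=(8.00,0)
B = A + 4.00·(cos87°, sin87°) = (0.2093, 3.9945)
|BD| = 8.7550
circle(B,3.00) ∩ circle(D,8.00): a=1.2365, h=2.7333
  candidates: C₊=(2.5567,5.8626) cross=23.930; C₋=(0.0625,0.9981) cross=-23.930
  mode - wants cross < 0 → take C=(0.0625,0.9981) (cross=-23.930)
ex = (C−B)/|BC| = (-0.0489,-0.9988); ey = (0.9988,-0.0489)
P = B + 0.91·ex + 1.19·ey = (1.3534,3.0274)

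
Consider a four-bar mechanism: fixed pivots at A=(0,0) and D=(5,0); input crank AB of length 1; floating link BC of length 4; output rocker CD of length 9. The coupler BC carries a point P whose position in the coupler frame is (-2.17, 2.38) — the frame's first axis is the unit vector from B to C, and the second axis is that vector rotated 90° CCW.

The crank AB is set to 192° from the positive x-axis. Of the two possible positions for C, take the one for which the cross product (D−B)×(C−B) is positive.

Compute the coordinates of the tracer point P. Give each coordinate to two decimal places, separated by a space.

A=(0,0), D=(5.00,0)
B = A + 1.00·(cos192°, sin192°) = (-0.9781, -0.2079)
|BD| = 5.9818
circle(B,4.00) ∩ circle(D,9.00): a=-2.4423, h=3.1678
  candidates: C₊=(-3.5291,2.8731) cross=18.949; C₋=(-3.3089,-3.4587) cross=-18.949
  mode + wants cross > 0 → take C=(-3.5291,2.8731) (cross=18.949)
ex = (C−B)/|BC| = (-0.6377,0.7703); ey = (-0.7703,-0.6377)
P = B + -2.17·ex + 2.38·ey = (-1.4275,-3.3972)

-1.43 -3.40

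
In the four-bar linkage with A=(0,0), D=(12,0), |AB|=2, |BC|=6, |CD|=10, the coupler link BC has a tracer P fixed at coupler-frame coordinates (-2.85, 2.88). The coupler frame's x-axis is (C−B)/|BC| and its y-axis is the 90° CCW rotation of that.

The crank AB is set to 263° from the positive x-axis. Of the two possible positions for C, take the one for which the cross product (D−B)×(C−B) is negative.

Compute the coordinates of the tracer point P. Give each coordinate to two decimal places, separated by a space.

-0.32 2.07

A=(0,0), D=(12.00,0)
B = A + 2.00·(cos263°, sin263°) = (-0.2437, -1.9851)
|BD| = 12.4036
circle(B,6.00) ∩ circle(D,10.00): a=3.6219, h=4.7835
  candidates: C₊=(2.5659,3.3164) cross=59.333; C₋=(4.0970,-6.1273) cross=-59.333
  mode - wants cross < 0 → take C=(4.0970,-6.1273) (cross=-59.333)
ex = (C−B)/|BC| = (0.7235,-0.6904); ey = (0.6904,0.7235)
P = B + -2.85·ex + 2.88·ey = (-0.3174,2.0660)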